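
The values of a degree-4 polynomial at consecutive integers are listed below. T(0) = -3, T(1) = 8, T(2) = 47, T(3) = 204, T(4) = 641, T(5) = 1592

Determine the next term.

3363

Δ: 11  39  157  437  951
Δ²: 28  118  280  514
Δ³: 90  162  234
Δ⁴: 72  72
Constant fourth difference = 72, so extend:
234 + 72 = 306;  514 + 306 = 820;  951 + 820 = 1771;  1592 + 1771 = 3363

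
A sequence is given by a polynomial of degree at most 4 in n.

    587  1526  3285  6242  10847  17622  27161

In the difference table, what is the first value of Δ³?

378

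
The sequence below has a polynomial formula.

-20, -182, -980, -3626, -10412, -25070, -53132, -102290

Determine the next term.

D1: -162 , -798 , -2646 , -6786 , -14658 , -28062 , -49158
D2: -636 , -1848 , -4140 , -7872 , -13404 , -21096
D3: -1212 , -2292 , -3732 , -5532 , -7692
D4: -1080 , -1440 , -1800 , -2160
D5: -360 , -360 , -360
Constant fifth difference = -360, so extend:
-2160 − 360 = -2520;  -7692 − 2520 = -10212;  -21096 − 10212 = -31308;  -49158 − 31308 = -80466;  -102290 − 80466 = -182756

-182756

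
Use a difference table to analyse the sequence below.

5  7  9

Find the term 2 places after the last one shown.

13

2 , 2
First differences constant at 2.
9 + 2 = 11
11 + 2 = 13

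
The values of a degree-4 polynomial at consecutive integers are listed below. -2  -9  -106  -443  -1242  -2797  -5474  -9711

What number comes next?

-16018

Δ: -7, -97, -337, -799, -1555, -2677, -4237
Δ²: -90, -240, -462, -756, -1122, -1560
Δ³: -150, -222, -294, -366, -438
Δ⁴: -72, -72, -72, -72
The fourth differences are constant (-72).
-438 − 72 = -510;  -1560 − 510 = -2070;  -4237 − 2070 = -6307;  -9711 − 6307 = -16018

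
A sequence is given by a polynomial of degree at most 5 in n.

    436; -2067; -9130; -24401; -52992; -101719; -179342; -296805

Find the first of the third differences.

-3648

D1: -2503, -7063, -15271, -28591, -48727, -77623, -117463
D2: -4560, -8208, -13320, -20136, -28896, -39840
D3: -3648, -5112, -6816, -8760, -10944
D4: -1464, -1704, -1944, -2184
D5: -240, -240, -240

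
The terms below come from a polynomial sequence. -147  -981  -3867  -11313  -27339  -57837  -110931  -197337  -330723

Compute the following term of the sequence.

-528069

Δ: -834  -2886  -7446  -16026  -30498  -53094  -86406  -133386
Δ²: -2052  -4560  -8580  -14472  -22596  -33312  -46980
Δ³: -2508  -4020  -5892  -8124  -10716  -13668
Δ⁴: -1512  -1872  -2232  -2592  -2952
Δ⁵: -360  -360  -360  -360
Fifth differences constant at -360.
-2952 − 360 = -3312;  -13668 − 3312 = -16980;  -46980 − 16980 = -63960;  -133386 − 63960 = -197346;  -330723 − 197346 = -528069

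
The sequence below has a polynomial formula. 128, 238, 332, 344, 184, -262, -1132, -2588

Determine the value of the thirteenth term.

-26008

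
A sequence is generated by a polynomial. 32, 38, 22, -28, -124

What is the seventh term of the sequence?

Δ: 6 , -16 , -50 , -96
Δ²: -22 , -34 , -46
Δ³: -12 , -12
Third differences constant at -12.
-46 − 12 = -58;  -96 − 58 = -154;  -124 − 154 = -278
-58 − 12 = -70;  -154 − 70 = -224;  -278 − 224 = -502

-502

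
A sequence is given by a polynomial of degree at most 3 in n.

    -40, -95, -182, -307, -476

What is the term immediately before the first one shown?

-11

-55  -87  -125  -169
-32  -38  -44
-6  -6
The third differences are constant at -6.
Work back: -32 + 6 = -26;  -55 + 26 = -29;  -40 + 29 = -11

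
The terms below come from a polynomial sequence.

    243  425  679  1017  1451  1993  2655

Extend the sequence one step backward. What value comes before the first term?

121

First differences: 182  254  338  434  542  662
Second differences: 72  84  96  108  120
Third differences: 12  12  12  12
The third differences are constant at 12.
Work back: 72 − 12 = 60;  182 − 60 = 122;  243 − 122 = 121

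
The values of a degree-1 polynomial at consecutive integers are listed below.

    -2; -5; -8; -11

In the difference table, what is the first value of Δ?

-3

Δ: -3, -3, -3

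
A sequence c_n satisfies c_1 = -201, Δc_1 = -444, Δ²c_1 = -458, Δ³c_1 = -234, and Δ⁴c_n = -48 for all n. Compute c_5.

-5709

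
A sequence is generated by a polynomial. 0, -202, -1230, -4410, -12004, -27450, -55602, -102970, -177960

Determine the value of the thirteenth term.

First differences: -202  -1028  -3180  -7594  -15446  -28152  -47368  -74990
Second differences: -826  -2152  -4414  -7852  -12706  -19216  -27622
Third differences: -1326  -2262  -3438  -4854  -6510  -8406
Fourth differences: -936  -1176  -1416  -1656  -1896
Fifth differences: -240  -240  -240  -240
Constant fifth difference = -240, so extend:
-1896 − 240 = -2136;  -8406 − 2136 = -10542;  -27622 − 10542 = -38164;  -74990 − 38164 = -113154;  -177960 − 113154 = -291114
-2136 − 240 = -2376;  -10542 − 2376 = -12918;  -38164 − 12918 = -51082;  -113154 − 51082 = -164236;  -291114 − 164236 = -455350
-2376 − 240 = -2616;  -12918 − 2616 = -15534;  -51082 − 15534 = -66616;  -164236 − 66616 = -230852;  -455350 − 230852 = -686202
-2616 − 240 = -2856;  -15534 − 2856 = -18390;  -66616 − 18390 = -85006;  -230852 − 85006 = -315858;  -686202 − 315858 = -1002060

-1002060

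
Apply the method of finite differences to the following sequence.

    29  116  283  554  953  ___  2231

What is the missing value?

Using the first 5 terms:
D1: 87, 167, 271, 399
D2: 80, 104, 128
D3: 24, 24
Constant third difference = 24.
Extend forward: 128 + 24 = 152;  399 + 152 = 551;  953 + 551 = 1504

1504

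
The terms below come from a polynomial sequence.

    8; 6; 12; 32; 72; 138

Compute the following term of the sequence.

236

Δ: -2, 6, 20, 40, 66
Δ²: 8, 14, 20, 26
Δ³: 6, 6, 6
Third differences constant at 6.
26 + 6 = 32;  66 + 32 = 98;  138 + 98 = 236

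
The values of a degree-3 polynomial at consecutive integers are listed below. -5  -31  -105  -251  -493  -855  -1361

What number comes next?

D1: -26, -74, -146, -242, -362, -506
D2: -48, -72, -96, -120, -144
D3: -24, -24, -24, -24
Constant third difference = -24, so extend:
-144 − 24 = -168;  -506 − 168 = -674;  -1361 − 674 = -2035

-2035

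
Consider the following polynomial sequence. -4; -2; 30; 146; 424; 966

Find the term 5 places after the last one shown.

12886

D1: 2, 32, 116, 278, 542
D2: 30, 84, 162, 264
D3: 54, 78, 102
D4: 24, 24
Constant fourth difference = 24, so extend:
102 + 24 = 126;  264 + 126 = 390;  542 + 390 = 932;  966 + 932 = 1898
126 + 24 = 150;  390 + 150 = 540;  932 + 540 = 1472;  1898 + 1472 = 3370
150 + 24 = 174;  540 + 174 = 714;  1472 + 714 = 2186;  3370 + 2186 = 5556
174 + 24 = 198;  714 + 198 = 912;  2186 + 912 = 3098;  5556 + 3098 = 8654
198 + 24 = 222;  912 + 222 = 1134;  3098 + 1134 = 4232;  8654 + 4232 = 12886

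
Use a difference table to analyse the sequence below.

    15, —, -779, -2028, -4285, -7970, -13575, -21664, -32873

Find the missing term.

Using the last 7 terms:
First differences: -1249, -2257, -3685, -5605, -8089, -11209
Second differences: -1008, -1428, -1920, -2484, -3120
Third differences: -420, -492, -564, -636
Fourth differences: -72, -72, -72
Constant fourth difference = -72.
Extend backward: -420 + 72 = -348;  -1008 + 348 = -660;  -1249 + 660 = -589;  -779 + 589 = -190

-190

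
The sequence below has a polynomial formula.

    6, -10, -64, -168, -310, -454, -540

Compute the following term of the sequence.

-484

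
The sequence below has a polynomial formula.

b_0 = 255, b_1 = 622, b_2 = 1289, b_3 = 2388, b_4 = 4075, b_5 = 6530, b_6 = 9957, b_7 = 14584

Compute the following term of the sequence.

First differences: 367 , 667 , 1099 , 1687 , 2455 , 3427 , 4627
Second differences: 300 , 432 , 588 , 768 , 972 , 1200
Third differences: 132 , 156 , 180 , 204 , 228
Fourth differences: 24 , 24 , 24 , 24
Fourth differences constant at 24.
228 + 24 = 252;  1200 + 252 = 1452;  4627 + 1452 = 6079;  14584 + 6079 = 20663

20663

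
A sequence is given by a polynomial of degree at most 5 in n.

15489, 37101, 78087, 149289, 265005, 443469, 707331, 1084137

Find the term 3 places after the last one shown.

21612, 40986, 71202, 115716, 178464, 263862, 376806
19374, 30216, 44514, 62748, 85398, 112944
10842, 14298, 18234, 22650, 27546
3456, 3936, 4416, 4896
480, 480, 480
Constant fifth difference = 480, so extend:
4896 + 480 = 5376;  27546 + 5376 = 32922;  112944 + 32922 = 145866;  376806 + 145866 = 522672;  1084137 + 522672 = 1606809
5376 + 480 = 5856;  32922 + 5856 = 38778;  145866 + 38778 = 184644;  522672 + 184644 = 707316;  1606809 + 707316 = 2314125
5856 + 480 = 6336;  38778 + 6336 = 45114;  184644 + 45114 = 229758;  707316 + 229758 = 937074;  2314125 + 937074 = 3251199

3251199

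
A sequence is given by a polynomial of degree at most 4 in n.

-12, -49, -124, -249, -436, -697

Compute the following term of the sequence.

-1044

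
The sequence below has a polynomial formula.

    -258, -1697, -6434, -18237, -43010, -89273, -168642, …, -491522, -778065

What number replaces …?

-296309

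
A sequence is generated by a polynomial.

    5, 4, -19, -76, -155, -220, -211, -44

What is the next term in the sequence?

389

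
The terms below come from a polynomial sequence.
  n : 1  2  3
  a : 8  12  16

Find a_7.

First differences: 4, 4
The first differences are constant (4).
16 + 4 = 20
20 + 4 = 24
24 + 4 = 28
28 + 4 = 32

32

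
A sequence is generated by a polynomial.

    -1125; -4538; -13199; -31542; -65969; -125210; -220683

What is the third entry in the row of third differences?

-8730

Δ: -3413, -8661, -18343, -34427, -59241, -95473
Δ²: -5248, -9682, -16084, -24814, -36232
Δ³: -4434, -6402, -8730, -11418
Δ⁴: -1968, -2328, -2688
Δ⁵: -360, -360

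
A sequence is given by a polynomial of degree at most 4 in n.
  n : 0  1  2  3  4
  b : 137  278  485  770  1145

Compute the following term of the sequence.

1622

Δ: 141, 207, 285, 375
Δ²: 66, 78, 90
Δ³: 12, 12
Constant third difference = 12, so extend:
90 + 12 = 102;  375 + 102 = 477;  1145 + 477 = 1622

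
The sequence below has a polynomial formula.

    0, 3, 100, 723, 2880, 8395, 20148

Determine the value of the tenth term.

3, 97, 623, 2157, 5515, 11753
94, 526, 1534, 3358, 6238
432, 1008, 1824, 2880
576, 816, 1056
240, 240
Constant fifth difference = 240, so extend:
1056 + 240 = 1296;  2880 + 1296 = 4176;  6238 + 4176 = 10414;  11753 + 10414 = 22167;  20148 + 22167 = 42315
1296 + 240 = 1536;  4176 + 1536 = 5712;  10414 + 5712 = 16126;  22167 + 16126 = 38293;  42315 + 38293 = 80608
1536 + 240 = 1776;  5712 + 1776 = 7488;  16126 + 7488 = 23614;  38293 + 23614 = 61907;  80608 + 61907 = 142515

142515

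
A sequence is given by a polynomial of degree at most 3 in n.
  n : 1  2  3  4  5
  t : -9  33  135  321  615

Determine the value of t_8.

First differences: 42  102  186  294
Second differences: 60  84  108
Third differences: 24  24
The third differences are constant (24).
108 + 24 = 132;  294 + 132 = 426;  615 + 426 = 1041
132 + 24 = 156;  426 + 156 = 582;  1041 + 582 = 1623
156 + 24 = 180;  582 + 180 = 762;  1623 + 762 = 2385

2385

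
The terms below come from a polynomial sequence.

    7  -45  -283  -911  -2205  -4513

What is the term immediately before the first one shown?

First differences: -52, -238, -628, -1294, -2308
Second differences: -186, -390, -666, -1014
Third differences: -204, -276, -348
Fourth differences: -72, -72
The fourth differences are constant at -72.
Work back: -204 + 72 = -132;  -186 + 132 = -54;  -52 + 54 = 2;  7 − 2 = 5

5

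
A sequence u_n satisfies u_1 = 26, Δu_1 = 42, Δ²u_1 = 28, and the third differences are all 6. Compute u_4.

Build the table forward from the leading diagonal:
Third differences: 6, 6, 6, 6
Second differences: 28, 34, 40, 46
First differences: 42, 70, 104, 144
u: 26, 68, 138, 242

242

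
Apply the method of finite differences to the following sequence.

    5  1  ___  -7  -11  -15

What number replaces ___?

Using the last 3 terms:
D1: -4  -4
Constant first difference = -4.
Extend backward: -7 + 4 = -3

-3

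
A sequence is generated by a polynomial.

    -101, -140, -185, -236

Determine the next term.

-293

D1: -39 , -45 , -51
D2: -6 , -6
Second differences constant at -6.
-51 − 6 = -57;  -236 − 57 = -293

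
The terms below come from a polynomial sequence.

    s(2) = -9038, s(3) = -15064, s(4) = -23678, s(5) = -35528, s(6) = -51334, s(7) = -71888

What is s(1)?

D1: -6026, -8614, -11850, -15806, -20554
D2: -2588, -3236, -3956, -4748
D3: -648, -720, -792
D4: -72, -72
The fourth differences are constant at -72.
Work back: -648 + 72 = -576;  -2588 + 576 = -2012;  -6026 + 2012 = -4014;  -9038 + 4014 = -5024

-5024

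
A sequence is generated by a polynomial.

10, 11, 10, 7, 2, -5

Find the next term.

-14

Δ: 1, -1, -3, -5, -7
Δ²: -2, -2, -2, -2
The second differences are constant (-2).
-7 − 2 = -9;  -5 − 9 = -14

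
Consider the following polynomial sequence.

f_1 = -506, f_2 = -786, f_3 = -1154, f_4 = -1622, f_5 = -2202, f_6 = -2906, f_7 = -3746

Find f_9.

-5882

First differences: -280  -368  -468  -580  -704  -840
Second differences: -88  -100  -112  -124  -136
Third differences: -12  -12  -12  -12
Third differences constant at -12.
-136 − 12 = -148;  -840 − 148 = -988;  -3746 − 988 = -4734
-148 − 12 = -160;  -988 − 160 = -1148;  -4734 − 1148 = -5882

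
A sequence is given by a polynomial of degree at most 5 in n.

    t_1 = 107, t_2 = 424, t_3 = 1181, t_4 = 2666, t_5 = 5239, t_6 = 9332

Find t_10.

52064

317, 757, 1485, 2573, 4093
440, 728, 1088, 1520
288, 360, 432
72, 72
Fourth differences constant at 72.
432 + 72 = 504;  1520 + 504 = 2024;  4093 + 2024 = 6117;  9332 + 6117 = 15449
504 + 72 = 576;  2024 + 576 = 2600;  6117 + 2600 = 8717;  15449 + 8717 = 24166
576 + 72 = 648;  2600 + 648 = 3248;  8717 + 3248 = 11965;  24166 + 11965 = 36131
648 + 72 = 720;  3248 + 720 = 3968;  11965 + 3968 = 15933;  36131 + 15933 = 52064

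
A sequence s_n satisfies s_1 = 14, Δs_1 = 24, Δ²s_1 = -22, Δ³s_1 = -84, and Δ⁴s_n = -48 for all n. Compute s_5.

-406

Build the table forward from the leading diagonal:
D4: -48, -48, -48, -48, -48
D3: -84, -132, -180, -228, -276
D2: -22, -106, -238, -418, -646
D1: 24, 2, -104, -342, -760
s: 14, 38, 40, -64, -406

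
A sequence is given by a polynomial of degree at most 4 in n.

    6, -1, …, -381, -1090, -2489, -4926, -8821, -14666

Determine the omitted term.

-86

Using the last 6 terms:
-709  -1399  -2437  -3895  -5845
-690  -1038  -1458  -1950
-348  -420  -492
-72  -72
Constant fourth difference = -72.
Extend backward: -348 + 72 = -276;  -690 + 276 = -414;  -709 + 414 = -295;  -381 + 295 = -86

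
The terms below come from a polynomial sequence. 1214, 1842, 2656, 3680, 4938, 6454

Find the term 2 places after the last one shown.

D1: 628 , 814 , 1024 , 1258 , 1516
D2: 186 , 210 , 234 , 258
D3: 24 , 24 , 24
The third differences are constant (24).
258 + 24 = 282;  1516 + 282 = 1798;  6454 + 1798 = 8252
282 + 24 = 306;  1798 + 306 = 2104;  8252 + 2104 = 10356

10356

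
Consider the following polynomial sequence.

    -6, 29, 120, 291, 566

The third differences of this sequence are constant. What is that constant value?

Δ: 35, 91, 171, 275
Δ²: 56, 80, 104
Δ³: 24, 24

24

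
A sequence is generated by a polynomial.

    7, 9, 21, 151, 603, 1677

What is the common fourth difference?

96

D1: 2, 12, 130, 452, 1074
D2: 10, 118, 322, 622
D3: 108, 204, 300
D4: 96, 96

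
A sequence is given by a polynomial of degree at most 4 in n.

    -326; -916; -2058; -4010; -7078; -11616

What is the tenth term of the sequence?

-53228

Δ: -590, -1142, -1952, -3068, -4538
Δ²: -552, -810, -1116, -1470
Δ³: -258, -306, -354
Δ⁴: -48, -48
Constant fourth difference = -48, so extend:
-354 − 48 = -402;  -1470 − 402 = -1872;  -4538 − 1872 = -6410;  -11616 − 6410 = -18026
-402 − 48 = -450;  -1872 − 450 = -2322;  -6410 − 2322 = -8732;  -18026 − 8732 = -26758
-450 − 48 = -498;  -2322 − 498 = -2820;  -8732 − 2820 = -11552;  -26758 − 11552 = -38310
-498 − 48 = -546;  -2820 − 546 = -3366;  -11552 − 3366 = -14918;  -38310 − 14918 = -53228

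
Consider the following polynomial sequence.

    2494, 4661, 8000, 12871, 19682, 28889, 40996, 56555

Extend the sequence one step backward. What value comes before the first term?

2167  3339  4871  6811  9207  12107  15559
1172  1532  1940  2396  2900  3452
360  408  456  504  552
48  48  48  48
The fourth differences are constant at 48.
Work back: 360 − 48 = 312;  1172 − 312 = 860;  2167 − 860 = 1307;  2494 − 1307 = 1187

1187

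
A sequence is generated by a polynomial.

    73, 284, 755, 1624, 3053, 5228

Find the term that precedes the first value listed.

8

211  471  869  1429  2175
260  398  560  746
138  162  186
24  24
The fourth differences are constant at 24.
Work back: 138 − 24 = 114;  260 − 114 = 146;  211 − 146 = 65;  73 − 65 = 8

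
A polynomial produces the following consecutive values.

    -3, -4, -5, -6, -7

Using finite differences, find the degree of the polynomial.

1

D1: -1, -1, -1, -1
The first differences are constant, so the polynomial has degree 1.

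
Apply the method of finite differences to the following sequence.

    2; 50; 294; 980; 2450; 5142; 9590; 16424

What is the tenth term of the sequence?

D1: 48 , 244 , 686 , 1470 , 2692 , 4448 , 6834
D2: 196 , 442 , 784 , 1222 , 1756 , 2386
D3: 246 , 342 , 438 , 534 , 630
D4: 96 , 96 , 96 , 96
The fourth differences are constant (96).
630 + 96 = 726;  2386 + 726 = 3112;  6834 + 3112 = 9946;  16424 + 9946 = 26370
726 + 96 = 822;  3112 + 822 = 3934;  9946 + 3934 = 13880;  26370 + 13880 = 40250

40250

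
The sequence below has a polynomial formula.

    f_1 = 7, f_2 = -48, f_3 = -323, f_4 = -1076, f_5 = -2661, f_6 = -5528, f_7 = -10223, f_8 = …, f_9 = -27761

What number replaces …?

Using the first 7 terms:
D1: -55, -275, -753, -1585, -2867, -4695
D2: -220, -478, -832, -1282, -1828
D3: -258, -354, -450, -546
D4: -96, -96, -96
Constant fourth difference = -96.
Extend forward: -546 − 96 = -642;  -1828 − 642 = -2470;  -4695 − 2470 = -7165;  -10223 − 7165 = -17388

-17388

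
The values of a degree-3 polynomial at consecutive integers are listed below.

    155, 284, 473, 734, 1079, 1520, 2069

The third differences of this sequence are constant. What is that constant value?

First differences: 129, 189, 261, 345, 441, 549
Second differences: 60, 72, 84, 96, 108
Third differences: 12, 12, 12, 12

12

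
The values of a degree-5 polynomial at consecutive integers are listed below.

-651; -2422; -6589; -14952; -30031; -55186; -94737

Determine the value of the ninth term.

First differences: -1771 , -4167 , -8363 , -15079 , -25155 , -39551
Second differences: -2396 , -4196 , -6716 , -10076 , -14396
Third differences: -1800 , -2520 , -3360 , -4320
Fourth differences: -720 , -840 , -960
Fifth differences: -120 , -120
The fifth differences are constant (-120).
-960 − 120 = -1080;  -4320 − 1080 = -5400;  -14396 − 5400 = -19796;  -39551 − 19796 = -59347;  -94737 − 59347 = -154084
-1080 − 120 = -1200;  -5400 − 1200 = -6600;  -19796 − 6600 = -26396;  -59347 − 26396 = -85743;  -154084 − 85743 = -239827

-239827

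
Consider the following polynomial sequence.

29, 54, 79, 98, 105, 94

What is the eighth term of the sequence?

25, 25, 19, 7, -11
0, -6, -12, -18
-6, -6, -6
Third differences constant at -6.
-18 − 6 = -24;  -11 − 24 = -35;  94 − 35 = 59
-24 − 6 = -30;  -35 − 30 = -65;  59 − 65 = -6

-6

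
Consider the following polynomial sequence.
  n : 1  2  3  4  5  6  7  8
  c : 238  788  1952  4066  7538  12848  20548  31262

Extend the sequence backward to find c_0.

D1: 550  1164  2114  3472  5310  7700  10714
D2: 614  950  1358  1838  2390  3014
D3: 336  408  480  552  624
D4: 72  72  72  72
The fourth differences are constant at 72.
Work back: 336 − 72 = 264;  614 − 264 = 350;  550 − 350 = 200;  238 − 200 = 38

38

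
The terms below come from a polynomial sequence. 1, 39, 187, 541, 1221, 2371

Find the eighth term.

6777

D1: 38  148  354  680  1150
D2: 110  206  326  470
D3: 96  120  144
D4: 24  24
The fourth differences are constant (24).
144 + 24 = 168;  470 + 168 = 638;  1150 + 638 = 1788;  2371 + 1788 = 4159
168 + 24 = 192;  638 + 192 = 830;  1788 + 830 = 2618;  4159 + 2618 = 6777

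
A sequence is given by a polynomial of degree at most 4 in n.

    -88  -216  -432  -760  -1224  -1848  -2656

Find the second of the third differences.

D1: -128, -216, -328, -464, -624, -808
D2: -88, -112, -136, -160, -184
D3: -24, -24, -24, -24

-24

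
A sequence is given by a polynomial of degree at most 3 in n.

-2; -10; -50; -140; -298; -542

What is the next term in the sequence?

-890

Δ: -8, -40, -90, -158, -244
Δ²: -32, -50, -68, -86
Δ³: -18, -18, -18
Third differences constant at -18.
-86 − 18 = -104;  -244 − 104 = -348;  -542 − 348 = -890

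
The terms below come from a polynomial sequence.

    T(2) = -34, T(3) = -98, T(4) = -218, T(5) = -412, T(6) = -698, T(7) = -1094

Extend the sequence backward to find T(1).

-8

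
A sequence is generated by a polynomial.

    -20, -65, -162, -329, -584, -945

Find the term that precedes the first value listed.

First differences: -45, -97, -167, -255, -361
Second differences: -52, -70, -88, -106
Third differences: -18, -18, -18
The third differences are constant at -18.
Work back: -52 + 18 = -34;  -45 + 34 = -11;  -20 + 11 = -9

-9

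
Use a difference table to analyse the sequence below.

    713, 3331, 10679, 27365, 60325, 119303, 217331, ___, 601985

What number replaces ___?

371209

Using the first 7 terms:
D1: 2618  7348  16686  32960  58978  98028
D2: 4730  9338  16274  26018  39050
D3: 4608  6936  9744  13032
D4: 2328  2808  3288
D5: 480  480
Constant fifth difference = 480.
Extend forward: 3288 + 480 = 3768;  13032 + 3768 = 16800;  39050 + 16800 = 55850;  98028 + 55850 = 153878;  217331 + 153878 = 371209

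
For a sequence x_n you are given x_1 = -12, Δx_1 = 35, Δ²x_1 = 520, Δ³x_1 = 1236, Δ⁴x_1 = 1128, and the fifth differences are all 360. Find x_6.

23723

Build the table forward from the leading diagonal:
Δ⁵: 360  360  360  360  360  360
Δ⁴: 1128  1488  1848  2208  2568  2928
Δ³: 1236  2364  3852  5700  7908  10476
Δ²: 520  1756  4120  7972  13672  21580
Δ: 35  555  2311  6431  14403  28075
x: -12  23  578  2889  9320  23723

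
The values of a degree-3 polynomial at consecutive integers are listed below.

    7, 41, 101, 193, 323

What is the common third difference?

6

First differences: 34, 60, 92, 130
Second differences: 26, 32, 38
Third differences: 6, 6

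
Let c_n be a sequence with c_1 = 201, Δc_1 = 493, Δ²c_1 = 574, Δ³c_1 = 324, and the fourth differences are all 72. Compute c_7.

Build the table forward from the leading diagonal:
Fourth differences: 72, 72, 72, 72, 72, 72, 72
Third differences: 324, 396, 468, 540, 612, 684, 756
Second differences: 574, 898, 1294, 1762, 2302, 2914, 3598
First differences: 493, 1067, 1965, 3259, 5021, 7323, 10237
c: 201, 694, 1761, 3726, 6985, 12006, 19329

19329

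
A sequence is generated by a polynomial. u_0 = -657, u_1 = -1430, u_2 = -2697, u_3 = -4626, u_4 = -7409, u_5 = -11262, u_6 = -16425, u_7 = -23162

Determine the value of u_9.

-42534

-773, -1267, -1929, -2783, -3853, -5163, -6737
-494, -662, -854, -1070, -1310, -1574
-168, -192, -216, -240, -264
-24, -24, -24, -24
The fourth differences are constant (-24).
-264 − 24 = -288;  -1574 − 288 = -1862;  -6737 − 1862 = -8599;  -23162 − 8599 = -31761
-288 − 24 = -312;  -1862 − 312 = -2174;  -8599 − 2174 = -10773;  -31761 − 10773 = -42534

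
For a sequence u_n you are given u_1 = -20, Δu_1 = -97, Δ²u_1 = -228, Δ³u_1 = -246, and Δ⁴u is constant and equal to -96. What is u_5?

-2856

Build the table forward from the leading diagonal:
D4: -96, -96, -96, -96, -96
D3: -246, -342, -438, -534, -630
D2: -228, -474, -816, -1254, -1788
D1: -97, -325, -799, -1615, -2869
u: -20, -117, -442, -1241, -2856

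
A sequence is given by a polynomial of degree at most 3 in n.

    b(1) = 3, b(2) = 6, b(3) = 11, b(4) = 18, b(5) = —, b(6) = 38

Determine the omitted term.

27

Using the first 4 terms:
Δ: 3  5  7
Δ²: 2  2
Constant second difference = 2.
Extend forward: 7 + 2 = 9;  18 + 9 = 27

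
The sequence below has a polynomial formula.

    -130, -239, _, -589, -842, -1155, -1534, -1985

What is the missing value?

-390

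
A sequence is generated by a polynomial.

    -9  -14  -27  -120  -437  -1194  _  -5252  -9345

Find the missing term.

Using the first 6 terms:
-5, -13, -93, -317, -757
-8, -80, -224, -440
-72, -144, -216
-72, -72
Constant fourth difference = -72.
Extend forward: -216 − 72 = -288;  -440 − 288 = -728;  -757 − 728 = -1485;  -1194 − 1485 = -2679

-2679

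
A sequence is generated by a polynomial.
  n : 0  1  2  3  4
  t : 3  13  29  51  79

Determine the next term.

113

10, 16, 22, 28
6, 6, 6
Constant second difference = 6, so extend:
28 + 6 = 34;  79 + 34 = 113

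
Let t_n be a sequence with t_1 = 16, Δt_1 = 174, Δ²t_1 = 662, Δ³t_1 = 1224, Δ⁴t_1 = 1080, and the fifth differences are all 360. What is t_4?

3748

Build the table forward from the leading diagonal:
Fifth differences: 360, 360, 360, 360
Fourth differences: 1080, 1440, 1800, 2160
Third differences: 1224, 2304, 3744, 5544
Second differences: 662, 1886, 4190, 7934
First differences: 174, 836, 2722, 6912
t: 16, 190, 1026, 3748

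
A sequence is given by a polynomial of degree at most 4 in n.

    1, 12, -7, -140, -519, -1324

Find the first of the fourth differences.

First differences: 11, -19, -133, -379, -805
Second differences: -30, -114, -246, -426
Third differences: -84, -132, -180
Fourth differences: -48, -48

-48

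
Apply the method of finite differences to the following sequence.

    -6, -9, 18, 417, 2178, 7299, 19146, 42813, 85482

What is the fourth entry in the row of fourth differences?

1728

Δ: -3, 27, 399, 1761, 5121, 11847, 23667, 42669
Δ²: 30, 372, 1362, 3360, 6726, 11820, 19002
Δ³: 342, 990, 1998, 3366, 5094, 7182
Δ⁴: 648, 1008, 1368, 1728, 2088
Δ⁵: 360, 360, 360, 360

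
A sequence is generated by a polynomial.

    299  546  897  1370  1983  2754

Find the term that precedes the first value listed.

138

First differences: 247, 351, 473, 613, 771
Second differences: 104, 122, 140, 158
Third differences: 18, 18, 18
The third differences are constant at 18.
Work back: 104 − 18 = 86;  247 − 86 = 161;  299 − 161 = 138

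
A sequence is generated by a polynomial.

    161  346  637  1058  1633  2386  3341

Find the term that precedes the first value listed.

Δ: 185  291  421  575  753  955
Δ²: 106  130  154  178  202
Δ³: 24  24  24  24
The third differences are constant at 24.
Work back: 106 − 24 = 82;  185 − 82 = 103;  161 − 103 = 58

58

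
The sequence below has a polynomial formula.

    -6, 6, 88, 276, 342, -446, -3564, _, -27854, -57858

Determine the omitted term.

Using the first 7 terms:
12, 82, 188, 66, -788, -3118
70, 106, -122, -854, -2330
36, -228, -732, -1476
-264, -504, -744
-240, -240
Constant fifth difference = -240.
Extend forward: -744 − 240 = -984;  -1476 − 984 = -2460;  -2330 − 2460 = -4790;  -3118 − 4790 = -7908;  -3564 − 7908 = -11472

-11472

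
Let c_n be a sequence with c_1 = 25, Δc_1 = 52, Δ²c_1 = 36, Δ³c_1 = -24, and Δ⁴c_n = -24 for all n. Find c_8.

-535

Build the table forward from the leading diagonal:
Fourth differences: -24  -24  -24  -24  -24  -24  -24  -24
Third differences: -24  -48  -72  -96  -120  -144  -168  -192
Second differences: 36  12  -36  -108  -204  -324  -468  -636
First differences: 52  88  100  64  -44  -248  -572  -1040
c: 25  77  165  265  329  285  37  -535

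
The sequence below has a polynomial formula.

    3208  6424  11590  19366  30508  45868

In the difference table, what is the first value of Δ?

First differences: 3216, 5166, 7776, 11142, 15360
Second differences: 1950, 2610, 3366, 4218
Third differences: 660, 756, 852
Fourth differences: 96, 96

3216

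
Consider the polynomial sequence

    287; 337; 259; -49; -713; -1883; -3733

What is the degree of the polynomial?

D1: 50, -78, -308, -664, -1170, -1850
D2: -128, -230, -356, -506, -680
D3: -102, -126, -150, -174
D4: -24, -24, -24
The fourth differences are constant, so the polynomial has degree 4.

4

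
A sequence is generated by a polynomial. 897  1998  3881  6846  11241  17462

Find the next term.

Δ: 1101, 1883, 2965, 4395, 6221
Δ²: 782, 1082, 1430, 1826
Δ³: 300, 348, 396
Δ⁴: 48, 48
Constant fourth difference = 48, so extend:
396 + 48 = 444;  1826 + 444 = 2270;  6221 + 2270 = 8491;  17462 + 8491 = 25953

25953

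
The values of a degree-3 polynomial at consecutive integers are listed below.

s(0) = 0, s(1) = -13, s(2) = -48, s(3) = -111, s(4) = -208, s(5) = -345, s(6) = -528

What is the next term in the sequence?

-763

D1: -13, -35, -63, -97, -137, -183
D2: -22, -28, -34, -40, -46
D3: -6, -6, -6, -6
Third differences constant at -6.
-46 − 6 = -52;  -183 − 52 = -235;  -528 − 235 = -763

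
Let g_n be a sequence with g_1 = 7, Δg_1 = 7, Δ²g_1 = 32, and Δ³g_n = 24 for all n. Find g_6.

Build the table forward from the leading diagonal:
Third differences: 24  24  24  24  24  24
Second differences: 32  56  80  104  128  152
First differences: 7  39  95  175  279  407
g: 7  14  53  148  323  602

602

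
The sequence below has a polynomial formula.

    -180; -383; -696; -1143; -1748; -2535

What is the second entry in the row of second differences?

-134

D1: -203, -313, -447, -605, -787
D2: -110, -134, -158, -182
D3: -24, -24, -24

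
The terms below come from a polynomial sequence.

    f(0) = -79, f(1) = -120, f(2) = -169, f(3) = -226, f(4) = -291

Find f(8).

Δ: -41, -49, -57, -65
Δ²: -8, -8, -8
The second differences are constant (-8).
-65 − 8 = -73;  -291 − 73 = -364
-73 − 8 = -81;  -364 − 81 = -445
-81 − 8 = -89;  -445 − 89 = -534
-89 − 8 = -97;  -534 − 97 = -631

-631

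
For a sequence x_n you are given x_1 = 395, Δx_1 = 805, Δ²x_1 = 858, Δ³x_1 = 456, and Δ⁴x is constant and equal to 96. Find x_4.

5840

Build the table forward from the leading diagonal:
Δ⁴: 96, 96, 96, 96
Δ³: 456, 552, 648, 744
Δ²: 858, 1314, 1866, 2514
Δ: 805, 1663, 2977, 4843
x: 395, 1200, 2863, 5840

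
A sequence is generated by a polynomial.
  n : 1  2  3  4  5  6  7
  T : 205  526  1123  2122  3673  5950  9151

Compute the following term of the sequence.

13498

First differences: 321 , 597 , 999 , 1551 , 2277 , 3201
Second differences: 276 , 402 , 552 , 726 , 924
Third differences: 126 , 150 , 174 , 198
Fourth differences: 24 , 24 , 24
The fourth differences are constant (24).
198 + 24 = 222;  924 + 222 = 1146;  3201 + 1146 = 4347;  9151 + 4347 = 13498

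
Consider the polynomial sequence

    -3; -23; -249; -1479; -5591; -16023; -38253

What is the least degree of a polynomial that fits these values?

First differences: -20, -226, -1230, -4112, -10432, -22230
Second differences: -206, -1004, -2882, -6320, -11798
Third differences: -798, -1878, -3438, -5478
Fourth differences: -1080, -1560, -2040
Fifth differences: -480, -480
The fifth differences are constant, so the polynomial has degree 5.

5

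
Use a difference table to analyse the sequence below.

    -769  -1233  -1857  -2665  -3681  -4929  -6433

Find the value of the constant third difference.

First differences: -464, -624, -808, -1016, -1248, -1504
Second differences: -160, -184, -208, -232, -256
Third differences: -24, -24, -24, -24

-24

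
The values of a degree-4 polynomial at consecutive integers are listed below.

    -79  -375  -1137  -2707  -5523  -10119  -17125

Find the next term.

-27267

First differences: -296 , -762 , -1570 , -2816 , -4596 , -7006
Second differences: -466 , -808 , -1246 , -1780 , -2410
Third differences: -342 , -438 , -534 , -630
Fourth differences: -96 , -96 , -96
The fourth differences are constant (-96).
-630 − 96 = -726;  -2410 − 726 = -3136;  -7006 − 3136 = -10142;  -17125 − 10142 = -27267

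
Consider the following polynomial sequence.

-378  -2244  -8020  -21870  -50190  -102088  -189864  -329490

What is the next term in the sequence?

-1866, -5776, -13850, -28320, -51898, -87776, -139626
-3910, -8074, -14470, -23578, -35878, -51850
-4164, -6396, -9108, -12300, -15972
-2232, -2712, -3192, -3672
-480, -480, -480
Fifth differences constant at -480.
-3672 − 480 = -4152;  -15972 − 4152 = -20124;  -51850 − 20124 = -71974;  -139626 − 71974 = -211600;  -329490 − 211600 = -541090

-541090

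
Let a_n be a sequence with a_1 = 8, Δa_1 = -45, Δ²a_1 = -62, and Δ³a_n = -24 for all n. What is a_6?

-1077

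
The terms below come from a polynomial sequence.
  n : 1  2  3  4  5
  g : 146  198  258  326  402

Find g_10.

Δ: 52, 60, 68, 76
Δ²: 8, 8, 8
The second differences are constant (8).
76 + 8 = 84;  402 + 84 = 486
84 + 8 = 92;  486 + 92 = 578
92 + 8 = 100;  578 + 100 = 678
100 + 8 = 108;  678 + 108 = 786
108 + 8 = 116;  786 + 116 = 902

902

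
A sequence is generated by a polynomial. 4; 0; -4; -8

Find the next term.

-12

Δ: -4, -4, -4
The first differences are constant (-4).
-8 − 4 = -12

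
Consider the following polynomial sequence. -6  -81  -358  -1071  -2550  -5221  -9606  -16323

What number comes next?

-26086

First differences: -75, -277, -713, -1479, -2671, -4385, -6717
Second differences: -202, -436, -766, -1192, -1714, -2332
Third differences: -234, -330, -426, -522, -618
Fourth differences: -96, -96, -96, -96
Fourth differences constant at -96.
-618 − 96 = -714;  -2332 − 714 = -3046;  -6717 − 3046 = -9763;  -16323 − 9763 = -26086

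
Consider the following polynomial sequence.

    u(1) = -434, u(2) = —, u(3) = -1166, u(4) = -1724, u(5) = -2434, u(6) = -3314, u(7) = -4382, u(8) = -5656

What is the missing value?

-742

Using the last 6 terms:
Δ: -558  -710  -880  -1068  -1274
Δ²: -152  -170  -188  -206
Δ³: -18  -18  -18
Constant third difference = -18.
Extend backward: -152 + 18 = -134;  -558 + 134 = -424;  -1166 + 424 = -742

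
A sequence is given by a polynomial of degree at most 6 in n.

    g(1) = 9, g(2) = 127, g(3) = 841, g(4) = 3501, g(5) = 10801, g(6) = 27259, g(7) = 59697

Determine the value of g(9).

214201

Δ: 118  714  2660  7300  16458  32438
Δ²: 596  1946  4640  9158  15980
Δ³: 1350  2694  4518  6822
Δ⁴: 1344  1824  2304
Δ⁵: 480  480
The fifth differences are constant (480).
2304 + 480 = 2784;  6822 + 2784 = 9606;  15980 + 9606 = 25586;  32438 + 25586 = 58024;  59697 + 58024 = 117721
2784 + 480 = 3264;  9606 + 3264 = 12870;  25586 + 12870 = 38456;  58024 + 38456 = 96480;  117721 + 96480 = 214201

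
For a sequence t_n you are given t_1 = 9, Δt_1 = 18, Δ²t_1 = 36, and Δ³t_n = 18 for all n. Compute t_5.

369

Build the table forward from the leading diagonal:
D3: 18  18  18  18  18
D2: 36  54  72  90  108
D1: 18  54  108  180  270
t: 9  27  81  189  369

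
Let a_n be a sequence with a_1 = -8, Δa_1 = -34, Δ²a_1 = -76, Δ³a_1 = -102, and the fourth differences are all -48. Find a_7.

-4112

Build the table forward from the leading diagonal:
Δ⁴: -48, -48, -48, -48, -48, -48, -48
Δ³: -102, -150, -198, -246, -294, -342, -390
Δ²: -76, -178, -328, -526, -772, -1066, -1408
Δ: -34, -110, -288, -616, -1142, -1914, -2980
a: -8, -42, -152, -440, -1056, -2198, -4112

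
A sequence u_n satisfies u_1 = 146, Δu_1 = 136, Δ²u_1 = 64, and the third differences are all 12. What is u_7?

2162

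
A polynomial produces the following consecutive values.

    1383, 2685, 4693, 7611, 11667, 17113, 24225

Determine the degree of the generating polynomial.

D1: 1302, 2008, 2918, 4056, 5446, 7112
D2: 706, 910, 1138, 1390, 1666
D3: 204, 228, 252, 276
D4: 24, 24, 24
The fourth differences are constant, so the polynomial has degree 4.

4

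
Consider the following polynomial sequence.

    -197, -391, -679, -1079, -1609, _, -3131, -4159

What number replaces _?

Using the first 5 terms:
D1: -194  -288  -400  -530
D2: -94  -112  -130
D3: -18  -18
Constant third difference = -18.
Extend forward: -130 − 18 = -148;  -530 − 148 = -678;  -1609 − 678 = -2287

-2287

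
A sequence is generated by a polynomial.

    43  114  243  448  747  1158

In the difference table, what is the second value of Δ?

129

First differences: 71, 129, 205, 299, 411
Second differences: 58, 76, 94, 112
Third differences: 18, 18, 18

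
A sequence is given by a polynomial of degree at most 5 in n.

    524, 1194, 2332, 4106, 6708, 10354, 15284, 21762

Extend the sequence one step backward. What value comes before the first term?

670, 1138, 1774, 2602, 3646, 4930, 6478
468, 636, 828, 1044, 1284, 1548
168, 192, 216, 240, 264
24, 24, 24, 24
The fourth differences are constant at 24.
Work back: 168 − 24 = 144;  468 − 144 = 324;  670 − 324 = 346;  524 − 346 = 178

178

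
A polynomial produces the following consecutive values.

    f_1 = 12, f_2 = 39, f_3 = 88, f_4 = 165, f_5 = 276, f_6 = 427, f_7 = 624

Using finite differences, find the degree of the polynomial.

Δ: 27, 49, 77, 111, 151, 197
Δ²: 22, 28, 34, 40, 46
Δ³: 6, 6, 6, 6
The third differences are constant, so the polynomial has degree 3.

3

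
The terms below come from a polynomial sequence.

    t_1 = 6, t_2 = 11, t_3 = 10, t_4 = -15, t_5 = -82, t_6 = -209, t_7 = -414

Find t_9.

-1130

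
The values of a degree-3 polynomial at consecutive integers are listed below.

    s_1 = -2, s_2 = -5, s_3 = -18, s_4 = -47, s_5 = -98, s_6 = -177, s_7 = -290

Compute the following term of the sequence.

-3  -13  -29  -51  -79  -113
-10  -16  -22  -28  -34
-6  -6  -6  -6
Third differences constant at -6.
-34 − 6 = -40;  -113 − 40 = -153;  -290 − 153 = -443

-443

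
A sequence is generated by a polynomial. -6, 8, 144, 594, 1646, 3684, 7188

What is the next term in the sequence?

14  136  450  1052  2038  3504
122  314  602  986  1466
192  288  384  480
96  96  96
The fourth differences are constant (96).
480 + 96 = 576;  1466 + 576 = 2042;  3504 + 2042 = 5546;  7188 + 5546 = 12734

12734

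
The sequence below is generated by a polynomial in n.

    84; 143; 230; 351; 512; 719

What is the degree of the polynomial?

3

59, 87, 121, 161, 207
28, 34, 40, 46
6, 6, 6
The third differences are constant, so the polynomial has degree 3.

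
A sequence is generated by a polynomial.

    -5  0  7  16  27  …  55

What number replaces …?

40

Using the first 5 terms:
5  7  9  11
2  2  2
Constant second difference = 2.
Extend forward: 11 + 2 = 13;  27 + 13 = 40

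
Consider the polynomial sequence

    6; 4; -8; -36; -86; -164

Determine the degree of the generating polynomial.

D1: -2, -12, -28, -50, -78
D2: -10, -16, -22, -28
D3: -6, -6, -6
The third differences are constant, so the polynomial has degree 3.

3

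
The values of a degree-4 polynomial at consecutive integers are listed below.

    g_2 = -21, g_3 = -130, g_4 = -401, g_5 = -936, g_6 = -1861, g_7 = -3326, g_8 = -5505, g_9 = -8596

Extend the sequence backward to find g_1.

4

Δ: -109, -271, -535, -925, -1465, -2179, -3091
Δ²: -162, -264, -390, -540, -714, -912
Δ³: -102, -126, -150, -174, -198
Δ⁴: -24, -24, -24, -24
The fourth differences are constant at -24.
Work back: -102 + 24 = -78;  -162 + 78 = -84;  -109 + 84 = -25;  -21 + 25 = 4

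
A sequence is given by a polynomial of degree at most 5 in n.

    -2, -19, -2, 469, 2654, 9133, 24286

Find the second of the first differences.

D1: -17, 17, 471, 2185, 6479, 15153
D2: 34, 454, 1714, 4294, 8674
D3: 420, 1260, 2580, 4380
D4: 840, 1320, 1800
D5: 480, 480

17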